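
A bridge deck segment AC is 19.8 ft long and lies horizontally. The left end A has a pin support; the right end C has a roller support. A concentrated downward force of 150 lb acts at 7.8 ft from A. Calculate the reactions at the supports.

Taking moments about A: C_y·19.8 − 150·7.8 = 0 → C_y = 1170/19.8 = 59.0909 ≈ 59.09 lb.
ΣF_y = 0: A_y + 59.0909 − 150 = 0 → A_y = 90.91 lb.
ΣF_x = 0: no horizontal applied forces, so A_x = 0.

A_x = 0, A_y = 90.91 lb, C_y = 59.09 lb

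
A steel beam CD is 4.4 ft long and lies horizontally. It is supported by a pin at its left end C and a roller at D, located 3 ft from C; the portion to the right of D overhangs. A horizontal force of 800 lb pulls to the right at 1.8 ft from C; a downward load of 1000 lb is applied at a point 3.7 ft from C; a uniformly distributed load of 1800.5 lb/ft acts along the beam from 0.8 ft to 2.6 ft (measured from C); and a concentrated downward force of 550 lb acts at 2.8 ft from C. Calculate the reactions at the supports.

Resultant of the distributed load: 1800.5 × 1.8 = 3240.9 lb at 1.7 ft from C.
Taking moments about C: D_y·3 − 1000·3.7 − (1800.5·1.8)·1.7 − 550·2.8 = 0 → D_y = 10749.53/3 = 3583.18 ≈ 3583 lb.
ΣF_y = 0: C_y + 3583.18 − 1000 − 1800.5·1.8 − 550 = 0 → C_y = 1208 lb.
ΣF_x = 0: C_x + 800 = 0 → C_x = -800.0 lb.

C_x = -800.0 lb, C_y = 1208 lb, D_y = 3583 lb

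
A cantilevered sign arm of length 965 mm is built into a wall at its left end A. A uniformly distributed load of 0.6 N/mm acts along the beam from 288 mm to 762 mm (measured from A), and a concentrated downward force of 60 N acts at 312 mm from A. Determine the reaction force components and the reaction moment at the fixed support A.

A_x = 0, A_y = 344.4 N, M_A = 168000 N·mm

Resultant of the distributed load: 0.6 × 474 = 284.4 N at 525 mm from A.
ΣF_x = 0: A_x = 0.
ΣF_y = 0: A_y − 0.6·474 − 60 = 0 → A_y = 344.4 N.
ΣM about A: M_A − (0.6·474)·525 − 60·312 = 0 → M_A = 168000 N·mm.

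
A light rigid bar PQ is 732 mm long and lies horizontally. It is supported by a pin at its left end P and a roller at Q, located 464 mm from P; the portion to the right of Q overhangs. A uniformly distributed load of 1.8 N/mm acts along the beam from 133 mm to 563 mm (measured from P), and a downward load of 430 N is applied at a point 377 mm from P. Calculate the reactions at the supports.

P_x = 0, P_y = 274.1 N, Q_y = 929.9 N

Resultant of the distributed load: 1.8 × 430 = 774 N at 348 mm from P.
Moments about P: Q_y·464 − (1.8·430)·348 − 430·377 = 0 → Q_y = 431462/464 = 929.875 ≈ 929.9 N.
ΣF_y = 0: P_y + 929.875 − 1.8·430 − 430 = 0 → P_y = 274.1 N.
ΣF_x = 0: no horizontal applied forces, so P_x = 0.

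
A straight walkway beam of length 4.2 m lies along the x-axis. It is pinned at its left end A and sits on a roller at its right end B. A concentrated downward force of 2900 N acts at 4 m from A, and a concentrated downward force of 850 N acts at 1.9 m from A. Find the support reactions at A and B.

A_x = 0, A_y = 603.6 N, B_y = 3146 N

Taking moments about A: B_y·4.2 − 2900·4 − 850·1.9 = 0 → B_y = 13215/4.2 = 3146.43 ≈ 3146 N.
ΣF_y = 0: A_y + 3146.43 − 2900 − 850 = 0 → A_y = 603.6 N.
ΣF_x = 0: no horizontal applied forces, so A_x = 0.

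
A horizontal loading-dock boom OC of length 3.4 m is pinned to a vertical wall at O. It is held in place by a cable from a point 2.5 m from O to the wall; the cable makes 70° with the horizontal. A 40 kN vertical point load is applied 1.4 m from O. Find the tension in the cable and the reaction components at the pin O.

ΣM about O: T·sin70°·2.5 − 40·1.4 = 0 → T = 56/(2.5·0.939693) = 23.8376 ≈ 23.84 kN.
ΣF_x = 0: O_x − T·cos70° = 0 → O_x = 23.8376 × 0.34202 = 8.153 kN.
ΣF_y = 0: O_y + T·sin70° − 40 = 0 → O_y = 40 − 23.8376 × 0.939693 = 17.60 kN.

T = 23.84 kN, O_x = 8.153 kN, O_y = 17.60 kN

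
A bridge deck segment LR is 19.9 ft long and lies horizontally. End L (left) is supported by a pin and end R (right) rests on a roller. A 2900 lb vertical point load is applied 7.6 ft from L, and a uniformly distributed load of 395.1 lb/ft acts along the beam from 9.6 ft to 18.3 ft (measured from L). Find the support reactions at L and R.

L_x = 0, L_y = 2820 lb, R_y = 3517 lb

Resultant of the distributed load: 395.1 × 8.7 = 3437.37 lb at 13.95 ft from L.
ΣM about L: R_y·19.9 − 2900·7.6 − (395.1·8.7)·13.95 = 0 → R_y = 69991.3115/19.9 = 3517.15 ≈ 3517 lb.
ΣF_y = 0: L_y + 3517.15 − 2900 − 395.1·8.7 = 0 → L_y = 2820 lb.
ΣF_x = 0: no horizontal applied forces, so L_x = 0.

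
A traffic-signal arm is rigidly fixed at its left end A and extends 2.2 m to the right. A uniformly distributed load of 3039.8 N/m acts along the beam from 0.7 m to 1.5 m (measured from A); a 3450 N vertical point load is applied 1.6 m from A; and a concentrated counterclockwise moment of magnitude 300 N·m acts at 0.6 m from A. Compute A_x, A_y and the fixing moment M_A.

Resultant of the distributed load: 3039.8 × 0.8 = 2431.84 N at 1.1 m from A.
ΣF_x = 0: A_x = 0.
ΣF_y = 0: A_y − 3039.8·0.8 − 3450 = 0 → A_y = 5882 N.
ΣM about A: M_A − (3039.8·0.8)·1.1 − 3450·1.6 + 300 = 0 → M_A = 7895 N·m.

A_x = 0, A_y = 5882 N, M_A = 7895 N·m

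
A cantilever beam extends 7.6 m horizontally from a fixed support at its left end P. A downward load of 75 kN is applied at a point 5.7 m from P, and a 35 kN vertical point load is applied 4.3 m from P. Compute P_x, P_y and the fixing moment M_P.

P_x = 0, P_y = 110.0 kN, M_P = 578.0 kN·m

ΣF_x = 0: P_x = 0.
ΣF_y = 0: P_y − 75 − 35 = 0 → P_y = 110.0 kN.
ΣM about P: M_P − 75·5.7 − 35·4.3 = 0 → M_P = 578.0 kN·m.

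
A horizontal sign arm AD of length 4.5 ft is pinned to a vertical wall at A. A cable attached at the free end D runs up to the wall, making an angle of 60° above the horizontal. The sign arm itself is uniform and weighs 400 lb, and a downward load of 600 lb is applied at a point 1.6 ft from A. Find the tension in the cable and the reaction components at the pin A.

ΣM about A: T·sin60°·4.5 − 400·2.25 − 600·1.6 = 0 → T = 1860/(4.5·0.866025) = 477.276 ≈ 477.3 lb.
ΣF_x = 0: A_x − T·cos60° = 0 → A_x = 477.276 × 0.5 = 238.6 lb.
ΣF_y = 0: A_y + T·sin60° − 400 − 600 = 0 → A_y = 1000 − 477.276 × 0.866025 = 586.7 lb.

T = 477.3 lb, A_x = 238.6 lb, A_y = 586.7 lb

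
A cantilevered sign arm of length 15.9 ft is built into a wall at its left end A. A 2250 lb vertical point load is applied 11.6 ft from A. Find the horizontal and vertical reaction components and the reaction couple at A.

ΣF_x = 0: A_x = 0.
ΣF_y = 0: A_y − 2250 = 0 → A_y = 2250 lb.
ΣM about A: M_A − 2250·11.6 = 0 → M_A = 26100 lb·ft.

A_x = 0, A_y = 2250 lb, M_A = 26100 lb·ft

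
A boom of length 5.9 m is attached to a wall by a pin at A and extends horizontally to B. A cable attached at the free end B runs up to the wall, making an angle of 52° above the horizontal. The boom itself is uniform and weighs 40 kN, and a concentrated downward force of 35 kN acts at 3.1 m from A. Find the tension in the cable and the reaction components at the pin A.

T = 48.72 kN, A_x = 29.99 kN, A_y = 36.61 kN

ΣM about A: T·sin52°·5.9 − 40·2.95 − 35·3.1 = 0 → T = 226.5/(5.9·0.788011) = 48.7174 ≈ 48.72 kN.
ΣF_x = 0: A_x − T·cos52° = 0 → A_x = 48.7174 × 0.615661 = 29.99 kN.
ΣF_y = 0: A_y + T·sin52° − 40 − 35 = 0 → A_y = 75 − 48.7174 × 0.788011 = 36.61 kN.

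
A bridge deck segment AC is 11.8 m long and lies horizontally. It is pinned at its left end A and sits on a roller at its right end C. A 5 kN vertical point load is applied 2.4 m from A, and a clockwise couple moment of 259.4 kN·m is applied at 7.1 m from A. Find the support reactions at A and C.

ΣM about A: C_y·11.8 − 5·2.4 − 259.4 = 0 → C_y = 271.4/11.8 = 23.00 kN.
ΣF_y = 0: A_y + 23 − 5 = 0 → A_y = -18.00 kN.
ΣF_x = 0: no horizontal applied forces, so A_x = 0.

A_x = 0, A_y = -18.00 kN, C_y = 23.00 kN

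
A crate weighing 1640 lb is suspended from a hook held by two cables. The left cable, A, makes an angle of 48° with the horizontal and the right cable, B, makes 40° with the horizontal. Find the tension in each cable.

ΣF_x = 0: −T_A·cos48° + T_B·cos40° = 0 → T_B = 0.873488·T_A.
ΣF_y = 0: T_A·sin48° + T_B·sin40° = 1640.
Substitute: T_A·(0.743145 + 0.873488·0.642788) = 1640 → T_A = 1257.08 ≈ 1257 lb.
Then T_B = 0.873488 × 1257.08 = 1098 lb.

T_A = 1257 lb, T_B = 1098 lb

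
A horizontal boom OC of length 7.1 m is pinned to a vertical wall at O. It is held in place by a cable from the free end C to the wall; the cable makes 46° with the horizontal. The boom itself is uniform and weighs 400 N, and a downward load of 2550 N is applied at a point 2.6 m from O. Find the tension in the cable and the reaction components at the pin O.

T = 1576 N, O_x = 1095 N, O_y = 1816 N

ΣM about O: T·sin46°·7.1 − 400·3.55 − 2550·2.6 = 0 → T = 8050/(7.1·0.71934) = 1576.17 ≈ 1576 N.
ΣF_x = 0: O_x − T·cos46° = 0 → O_x = 1576.17 × 0.694658 = 1095 N.
ΣF_y = 0: O_y + T·sin46° − 400 − 2550 = 0 → O_y = 2950 − 1576.17 × 0.71934 = 1816 N.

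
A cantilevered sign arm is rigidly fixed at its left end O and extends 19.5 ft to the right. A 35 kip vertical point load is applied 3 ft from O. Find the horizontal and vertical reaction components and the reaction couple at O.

O_x = 0, O_y = 35.00 kip, M_O = 105.0 kip·ft

ΣF_x = 0: O_x = 0.
ΣF_y = 0: O_y − 35 = 0 → O_y = 35.00 kip.
ΣM about O: M_O − 35·3 = 0 → M_O = 105.0 kip·ft.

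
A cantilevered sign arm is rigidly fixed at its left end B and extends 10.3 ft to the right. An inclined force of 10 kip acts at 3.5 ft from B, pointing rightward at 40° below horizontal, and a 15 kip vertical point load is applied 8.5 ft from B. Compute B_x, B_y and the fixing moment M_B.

B_x = -7.660 kip, B_y = 21.43 kip, M_B = 150.0 kip·ft

ΣF_x = 0: B_x + 10·cos40° = 0 → B_x = -7.660 kip.
ΣF_y = 0: B_y − 10·sin40° − 15 = 0 → B_y = 21.43 kip.
ΣM about B: M_B − 10·sin40°·3.5 − 15·8.5 = 0 → M_B = 150.0 kip·ft.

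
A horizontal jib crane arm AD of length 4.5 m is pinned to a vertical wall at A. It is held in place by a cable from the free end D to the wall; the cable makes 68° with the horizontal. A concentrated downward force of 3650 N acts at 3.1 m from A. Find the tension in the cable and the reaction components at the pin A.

ΣM about A: T·sin68°·4.5 − 3650·3.1 = 0 → T = 11315/(4.5·0.927184) = 2711.92 ≈ 2712 N.
ΣF_x = 0: A_x − T·cos68° = 0 → A_x = 2711.92 × 0.374607 = 1016 N.
ΣF_y = 0: A_y + T·sin68° − 3650 = 0 → A_y = 3650 − 2711.92 × 0.927184 = 1136 N.

T = 2712 N, A_x = 1016 N, A_y = 1136 N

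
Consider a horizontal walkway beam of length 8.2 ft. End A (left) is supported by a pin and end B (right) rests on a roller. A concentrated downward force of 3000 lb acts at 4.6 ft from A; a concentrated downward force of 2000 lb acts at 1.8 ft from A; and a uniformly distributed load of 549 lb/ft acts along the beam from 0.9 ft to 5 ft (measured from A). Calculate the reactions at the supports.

Resultant of the distributed load: 549 × 4.1 = 2250.9 lb at 2.95 ft from A.
Moments about A: B_y·8.2 − 3000·4.6 − 2000·1.8 − (549·4.1)·2.95 = 0 → B_y = 24040.155/8.2 = 2931.73 ≈ 2932 lb.
ΣF_y = 0: A_y + 2931.73 − 3000 − 2000 − 549·4.1 = 0 → A_y = 4319 lb.
ΣF_x = 0: no horizontal applied forces, so A_x = 0.

A_x = 0, A_y = 4319 lb, B_y = 2932 lb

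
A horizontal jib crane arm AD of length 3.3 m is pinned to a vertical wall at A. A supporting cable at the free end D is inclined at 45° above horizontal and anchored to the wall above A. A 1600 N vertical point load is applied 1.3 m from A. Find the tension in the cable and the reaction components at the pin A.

T = 891.4 N, A_x = 630.3 N, A_y = 969.7 N

ΣM about A: T·sin45°·3.3 − 1600·1.3 = 0 → T = 2080/(3.3·0.707107) = 891.383 ≈ 891.4 N.
ΣF_x = 0: A_x − T·cos45° = 0 → A_x = 891.383 × 0.707107 = 630.3 N.
ΣF_y = 0: A_y + T·sin45° − 1600 = 0 → A_y = 1600 − 891.383 × 0.707107 = 969.7 N.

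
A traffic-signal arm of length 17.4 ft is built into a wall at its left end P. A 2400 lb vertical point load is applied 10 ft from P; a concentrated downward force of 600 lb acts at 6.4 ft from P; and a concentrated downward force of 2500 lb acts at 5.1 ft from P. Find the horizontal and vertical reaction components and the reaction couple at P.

P_x = 0, P_y = 5500 lb, M_P = 40590 lb·ft

ΣF_x = 0: P_x = 0.
ΣF_y = 0: P_y − 2400 − 600 − 2500 = 0 → P_y = 5500 lb.
ΣM about P: M_P − 2400·10 − 600·6.4 − 2500·5.1 = 0 → M_P = 40590 lb·ft.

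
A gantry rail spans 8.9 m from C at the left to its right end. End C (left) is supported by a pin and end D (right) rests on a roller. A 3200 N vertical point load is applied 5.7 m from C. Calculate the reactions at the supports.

C_x = 0, C_y = 1151 N, D_y = 2049 N

Moments about C: D_y·8.9 − 3200·5.7 = 0 → D_y = 18240/8.9 = 2049.44 ≈ 2049 N.
ΣF_y = 0: C_y + 2049.44 − 3200 = 0 → C_y = 1151 N.
ΣF_x = 0: no horizontal applied forces, so C_x = 0.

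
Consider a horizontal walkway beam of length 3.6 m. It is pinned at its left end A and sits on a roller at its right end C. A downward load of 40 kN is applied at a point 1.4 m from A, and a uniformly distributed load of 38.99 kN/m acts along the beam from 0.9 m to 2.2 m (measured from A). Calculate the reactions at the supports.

A_x = 0, A_y = 53.31 kN, C_y = 37.38 kN

Resultant of the distributed load: 38.99 × 1.3 = 50.687 kN at 1.55 m from A.
Taking moments about A: C_y·3.6 − 40·1.4 − (38.99·1.3)·1.55 = 0 → C_y = 134.56485/3.6 = 37.3791 ≈ 37.38 kN.
ΣF_y = 0: A_y + 37.3791 − 40 − 38.99·1.3 = 0 → A_y = 53.31 kN.
ΣF_x = 0: no horizontal applied forces, so A_x = 0.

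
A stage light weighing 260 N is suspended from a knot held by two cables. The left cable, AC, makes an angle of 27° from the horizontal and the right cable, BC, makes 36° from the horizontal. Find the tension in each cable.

ΣF_x = 0: −T_AC·cos27° + T_BC·cos36° = 0 → T_BC = 1.10134·T_AC.
ΣF_y = 0: T_AC·sin27° + T_BC·sin36° = 260.
Substitute: T_AC·(0.45399 + 1.10134·0.587785) = 260 → T_AC = 236.076 ≈ 236.1 N.
Then T_BC = 1.10134 × 236.076 = 260.0 N.

T_AC = 236.1 N, T_BC = 260.0 N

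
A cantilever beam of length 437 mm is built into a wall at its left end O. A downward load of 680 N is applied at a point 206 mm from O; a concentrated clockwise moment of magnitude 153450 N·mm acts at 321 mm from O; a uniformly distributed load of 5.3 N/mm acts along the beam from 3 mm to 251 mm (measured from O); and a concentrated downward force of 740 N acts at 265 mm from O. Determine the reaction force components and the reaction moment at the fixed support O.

O_x = 0, O_y = 2734 N, M_O = 656600 N·mm

Resultant of the distributed load: 5.3 × 248 = 1314.4 N at 127 mm from O.
ΣF_x = 0: O_x = 0.
ΣF_y = 0: O_y − 680 − 5.3·248 − 740 = 0 → O_y = 2734 N.
ΣM about O: M_O − 680·206 − 153450 − (5.3·248)·127 − 740·265 = 0 → M_O = 656600 N·mm.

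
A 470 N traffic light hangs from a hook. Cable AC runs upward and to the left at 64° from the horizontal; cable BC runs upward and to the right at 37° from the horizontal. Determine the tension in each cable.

T_AC = 382.4 N, T_BC = 209.9 N

ΣF_x = 0: −T_AC·cos64° + T_BC·cos37° = 0 → T_BC = 0.5489·T_AC.
ΣF_y = 0: T_AC·sin64° + T_BC·sin37° = 470.
Substitute: T_AC·(0.898794 + 0.5489·0.601815) = 470 → T_AC = 382.384 ≈ 382.4 N.
Then T_BC = 0.5489 × 382.384 = 209.9 N.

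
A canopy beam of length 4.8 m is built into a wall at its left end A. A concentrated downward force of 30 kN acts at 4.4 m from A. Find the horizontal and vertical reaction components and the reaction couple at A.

ΣF_x = 0: A_x = 0.
ΣF_y = 0: A_y − 30 = 0 → A_y = 30.00 kN.
ΣM about A: M_A − 30·4.4 = 0 → M_A = 132.0 kN·m.

A_x = 0, A_y = 30.00 kN, M_A = 132.0 kN·m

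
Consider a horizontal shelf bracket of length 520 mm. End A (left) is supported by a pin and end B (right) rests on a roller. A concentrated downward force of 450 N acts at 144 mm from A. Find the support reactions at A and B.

Taking moments about A: B_y·520 − 450·144 = 0 → B_y = 64800/520 = 124.615 ≈ 124.6 N.
ΣF_y = 0: A_y + 124.615 − 450 = 0 → A_y = 325.4 N.
ΣF_x = 0: no horizontal applied forces, so A_x = 0.

A_x = 0, A_y = 325.4 N, B_y = 124.6 N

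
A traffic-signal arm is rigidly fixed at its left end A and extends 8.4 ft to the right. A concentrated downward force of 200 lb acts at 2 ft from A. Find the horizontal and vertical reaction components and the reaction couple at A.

A_x = 0, A_y = 200.0 lb, M_A = 400.0 lb·ft

ΣF_x = 0: A_x = 0.
ΣF_y = 0: A_y − 200 = 0 → A_y = 200.0 lb.
ΣM about A: M_A − 200·2 = 0 → M_A = 400.0 lb·ft.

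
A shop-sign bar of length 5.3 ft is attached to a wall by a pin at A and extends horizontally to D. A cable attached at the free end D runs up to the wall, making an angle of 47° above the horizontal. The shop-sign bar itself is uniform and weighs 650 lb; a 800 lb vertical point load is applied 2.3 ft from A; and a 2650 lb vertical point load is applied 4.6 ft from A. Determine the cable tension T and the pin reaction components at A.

ΣM about A: T·sin47°·5.3 − 650·2.65 − 800·2.3 − 2650·4.6 = 0 → T = 15752.5/(5.3·0.731354) = 4063.93 ≈ 4064 lb.
ΣF_x = 0: A_x − T·cos47° = 0 → A_x = 4063.93 × 0.681998 = 2772 lb.
ΣF_y = 0: A_y + T·sin47° − 650 − 800 − 2650 = 0 → A_y = 4100 − 4063.93 × 0.731354 = 1128 lb.

T = 4064 lb, A_x = 2772 lb, A_y = 1128 lb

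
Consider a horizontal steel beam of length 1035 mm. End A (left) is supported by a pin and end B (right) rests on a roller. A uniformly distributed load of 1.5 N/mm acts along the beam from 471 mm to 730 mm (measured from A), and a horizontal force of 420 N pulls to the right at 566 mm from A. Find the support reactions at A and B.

A_x = -420.0 N, A_y = 163.1 N, B_y = 225.4 N

Resultant of the distributed load: 1.5 × 259 = 388.5 N at 600.5 mm from A.
Moments about A: B_y·1035 − (1.5·259)·600.5 = 0 → B_y = 233294.25/1035 = 225.405 ≈ 225.4 N.
ΣF_y = 0: A_y + 225.405 − 1.5·259 = 0 → A_y = 163.1 N.
ΣF_x = 0: A_x + 420 = 0 → A_x = -420.0 N.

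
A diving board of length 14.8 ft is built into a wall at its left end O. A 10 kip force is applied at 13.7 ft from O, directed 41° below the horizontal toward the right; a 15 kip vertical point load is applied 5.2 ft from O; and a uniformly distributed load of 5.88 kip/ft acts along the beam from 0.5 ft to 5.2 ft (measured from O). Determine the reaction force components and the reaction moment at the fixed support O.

Resultant of the distributed load: 5.88 × 4.7 = 27.636 kip at 2.85 ft from O.
ΣF_x = 0: O_x + 10·cos41° = 0 → O_x = -7.547 kip.
ΣF_y = 0: O_y − 10·sin41° − 15 − 5.88·4.7 = 0 → O_y = 49.20 kip.
ΣM about O: M_O − 10·sin41°·13.7 − 15·5.2 − (5.88·4.7)·2.85 = 0 → M_O = 246.6 kip·ft.

O_x = -7.547 kip, O_y = 49.20 kip, M_O = 246.6 kip·ft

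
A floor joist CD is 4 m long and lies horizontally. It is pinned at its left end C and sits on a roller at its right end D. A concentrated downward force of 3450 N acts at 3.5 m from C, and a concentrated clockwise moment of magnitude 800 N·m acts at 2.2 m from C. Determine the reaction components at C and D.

Moments about C: D_y·4 − 3450·3.5 − 800 = 0 → D_y = 12875/4 = 3218.75 ≈ 3219 N.
ΣF_y = 0: C_y + 3218.75 − 3450 = 0 → C_y = 231.2 N.
ΣF_x = 0: no horizontal applied forces, so C_x = 0.

C_x = 0, C_y = 231.2 N, D_y = 3219 N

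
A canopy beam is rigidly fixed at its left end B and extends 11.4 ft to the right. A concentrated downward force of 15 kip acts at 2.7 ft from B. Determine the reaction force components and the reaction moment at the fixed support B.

ΣF_x = 0: B_x = 0.
ΣF_y = 0: B_y − 15 = 0 → B_y = 15.00 kip.
ΣM about B: M_B − 15·2.7 = 0 → M_B = 40.50 kip·ft.

B_x = 0, B_y = 15.00 kip, M_B = 40.50 kip·ft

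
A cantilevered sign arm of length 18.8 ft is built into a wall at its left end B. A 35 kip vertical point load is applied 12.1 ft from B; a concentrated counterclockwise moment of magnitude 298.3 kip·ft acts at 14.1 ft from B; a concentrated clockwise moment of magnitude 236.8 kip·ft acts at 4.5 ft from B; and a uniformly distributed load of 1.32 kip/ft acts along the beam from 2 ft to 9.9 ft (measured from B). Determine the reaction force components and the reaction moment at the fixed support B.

Resultant of the distributed load: 1.32 × 7.9 = 10.428 kip at 5.95 ft from B.
ΣF_x = 0: B_x = 0.
ΣF_y = 0: B_y − 35 − 1.32·7.9 = 0 → B_y = 45.43 kip.
ΣM about B: M_B − 35·12.1 + 298.3 − 236.8 − (1.32·7.9)·5.95 = 0 → M_B = 424.0 kip·ft.

B_x = 0, B_y = 45.43 kip, M_B = 424.0 kip·ft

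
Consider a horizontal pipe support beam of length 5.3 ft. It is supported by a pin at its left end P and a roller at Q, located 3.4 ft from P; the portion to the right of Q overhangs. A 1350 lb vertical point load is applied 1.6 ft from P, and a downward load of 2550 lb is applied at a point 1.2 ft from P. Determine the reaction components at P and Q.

Moments about P: Q_y·3.4 − 1350·1.6 − 2550·1.2 = 0 → Q_y = 5220/3.4 = 1535.29 ≈ 1535 lb.
ΣF_y = 0: P_y + 1535.29 − 1350 − 2550 = 0 → P_y = 2365 lb.
ΣF_x = 0: no horizontal applied forces, so P_x = 0.

P_x = 0, P_y = 2365 lb, Q_y = 1535 lb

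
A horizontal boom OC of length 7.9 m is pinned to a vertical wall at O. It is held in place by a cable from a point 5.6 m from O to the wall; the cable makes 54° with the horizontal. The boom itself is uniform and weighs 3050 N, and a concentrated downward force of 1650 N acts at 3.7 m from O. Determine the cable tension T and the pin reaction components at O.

T = 4007 N, O_x = 2355 N, O_y = 1458 N

ΣM about O: T·sin54°·5.6 − 3050·3.95 − 1650·3.7 = 0 → T = 18152.5/(5.6·0.809017) = 4006.74 ≈ 4007 N.
ΣF_x = 0: O_x − T·cos54° = 0 → O_x = 4006.74 × 0.587785 = 2355 N.
ΣF_y = 0: O_y + T·sin54° − 3050 − 1650 = 0 → O_y = 4700 − 4006.74 × 0.809017 = 1458 N.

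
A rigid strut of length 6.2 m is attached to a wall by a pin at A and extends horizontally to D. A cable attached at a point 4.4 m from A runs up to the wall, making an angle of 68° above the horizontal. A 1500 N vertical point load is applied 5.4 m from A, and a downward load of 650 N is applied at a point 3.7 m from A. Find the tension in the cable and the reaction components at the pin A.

ΣM about A: T·sin68°·4.4 − 1500·5.4 − 650·3.7 = 0 → T = 10505/(4.4·0.927184) = 2575 N.
ΣF_x = 0: A_x − T·cos68° = 0 → A_x = 2575 × 0.374607 = 964.6 N.
ΣF_y = 0: A_y + T·sin68° − 1500 − 650 = 0 → A_y = 2150 − 2575 × 0.927184 = -237.5 N.

T = 2575 N, A_x = 964.6 N, A_y = -237.5 N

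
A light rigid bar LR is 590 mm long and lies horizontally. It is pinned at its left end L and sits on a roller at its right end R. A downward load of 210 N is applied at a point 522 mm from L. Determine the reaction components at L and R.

ΣM about L: R_y·590 − 210·522 = 0 → R_y = 109620/590 = 185.797 ≈ 185.8 N.
ΣF_y = 0: L_y + 185.797 − 210 = 0 → L_y = 24.20 N.
ΣF_x = 0: no horizontal applied forces, so L_x = 0.

L_x = 0, L_y = 24.20 N, R_y = 185.8 N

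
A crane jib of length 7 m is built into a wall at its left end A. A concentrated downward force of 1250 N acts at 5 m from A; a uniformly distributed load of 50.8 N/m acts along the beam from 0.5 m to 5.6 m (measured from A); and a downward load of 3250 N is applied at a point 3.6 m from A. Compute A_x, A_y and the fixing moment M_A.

Resultant of the distributed load: 50.8 × 5.1 = 259.08 N at 3.05 m from A.
ΣF_x = 0: A_x = 0.
ΣF_y = 0: A_y − 1250 − 50.8·5.1 − 3250 = 0 → A_y = 4759 N.
ΣM about A: M_A − 1250·5 − (50.8·5.1)·3.05 − 3250·3.6 = 0 → M_A = 18740 N·m.

A_x = 0, A_y = 4759 N, M_A = 18740 N·m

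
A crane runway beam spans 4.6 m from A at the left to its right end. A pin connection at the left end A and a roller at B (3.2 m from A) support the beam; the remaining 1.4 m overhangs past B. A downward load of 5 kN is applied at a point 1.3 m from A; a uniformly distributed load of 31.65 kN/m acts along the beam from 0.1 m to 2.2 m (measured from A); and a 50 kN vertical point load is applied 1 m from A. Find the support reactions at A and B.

Resultant of the distributed load: 31.65 × 2.1 = 66.465 kN at 1.15 m from A.
Moments about A: B_y·3.2 − 5·1.3 − (31.65·2.1)·1.15 − 50·1 = 0 → B_y = 132.93475/3.2 = 41.5421 ≈ 41.54 kN.
ΣF_y = 0: A_y + 41.5421 − 5 − 31.65·2.1 − 50 = 0 → A_y = 79.92 kN.
ΣF_x = 0: no horizontal applied forces, so A_x = 0.

A_x = 0, A_y = 79.92 kN, B_y = 41.54 kN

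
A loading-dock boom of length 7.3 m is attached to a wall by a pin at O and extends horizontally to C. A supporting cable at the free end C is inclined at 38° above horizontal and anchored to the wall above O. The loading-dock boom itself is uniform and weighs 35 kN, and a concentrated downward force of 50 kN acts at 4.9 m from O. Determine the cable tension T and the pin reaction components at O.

ΣM about O: T·sin38°·7.3 − 35·3.65 − 50·4.9 = 0 → T = 372.75/(7.3·0.615661) = 82.9379 ≈ 82.94 kN.
ΣF_x = 0: O_x − T·cos38° = 0 → O_x = 82.9379 × 0.788011 = 65.36 kN.
ΣF_y = 0: O_y + T·sin38° − 35 − 50 = 0 → O_y = 85 − 82.9379 × 0.615661 = 33.94 kN.

T = 82.94 kN, O_x = 65.36 kN, O_y = 33.94 kN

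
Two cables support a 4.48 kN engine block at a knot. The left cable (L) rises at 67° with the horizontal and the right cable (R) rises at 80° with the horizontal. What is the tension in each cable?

T_L = 1.428 kN, T_R = 3.214 kN

ΣF_x = 0: −T_L·cos67° + T_R·cos80° = 0 → T_R = 2.25013·T_L.
ΣF_y = 0: T_L·sin67° + T_R·sin80° = 4.48.
Substitute: T_L·(0.920505 + 2.25013·0.984808) = 4.48 → T_L = 1.42837 ≈ 1.428 kN.
Then T_R = 2.25013 × 1.42837 = 3.214 kN.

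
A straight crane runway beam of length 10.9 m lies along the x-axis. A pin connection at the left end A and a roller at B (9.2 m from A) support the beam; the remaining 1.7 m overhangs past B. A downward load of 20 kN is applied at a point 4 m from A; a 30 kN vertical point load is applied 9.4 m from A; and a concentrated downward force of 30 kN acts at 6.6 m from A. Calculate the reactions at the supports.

A_x = 0, A_y = 19.13 kN, B_y = 60.87 kN

Taking moments about A: B_y·9.2 − 20·4 − 30·9.4 − 30·6.6 = 0 → B_y = 560/9.2 = 60.8696 ≈ 60.87 kN.
ΣF_y = 0: A_y + 60.8696 − 20 − 30 − 30 = 0 → A_y = 19.13 kN.
ΣF_x = 0: no horizontal applied forces, so A_x = 0.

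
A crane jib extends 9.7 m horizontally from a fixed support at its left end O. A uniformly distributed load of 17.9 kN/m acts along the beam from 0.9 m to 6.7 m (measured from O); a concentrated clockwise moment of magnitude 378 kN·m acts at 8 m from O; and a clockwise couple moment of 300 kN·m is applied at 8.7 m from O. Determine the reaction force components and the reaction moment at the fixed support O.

Resultant of the distributed load: 17.9 × 5.8 = 103.82 kN at 3.8 m from O.
ΣF_x = 0: O_x = 0.
ΣF_y = 0: O_y − 17.9·5.8 = 0 → O_y = 103.8 kN.
ΣM about O: M_O − (17.9·5.8)·3.8 − 378 − 300 = 0 → M_O = 1073 kN·m.

O_x = 0, O_y = 103.8 kN, M_O = 1073 kN·m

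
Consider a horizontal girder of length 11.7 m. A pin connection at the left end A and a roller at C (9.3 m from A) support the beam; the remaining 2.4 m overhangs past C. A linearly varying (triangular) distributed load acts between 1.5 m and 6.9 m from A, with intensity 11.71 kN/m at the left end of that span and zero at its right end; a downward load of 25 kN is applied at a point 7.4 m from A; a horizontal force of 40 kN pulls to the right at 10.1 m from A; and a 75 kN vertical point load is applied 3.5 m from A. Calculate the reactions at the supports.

Resultant of the triangular load: ½ × 11.71 × 5.4 = 31.617 kN, acting at 3.3 m from A (one-third of the span from the peak).
Moments about A: C_y·9.3 − (½·11.71·5.4)·3.3 − 25·7.4 − 75·3.5 = 0 → C_y = 551.8361/9.3 = 59.3372 ≈ 59.34 kN.
ΣF_y = 0: A_y + 59.3372 − ½·11.71·5.4 − 25 − 75 = 0 → A_y = 72.28 kN.
ΣF_x = 0: A_x + 40 = 0 → A_x = -40.00 kN.

A_x = -40.00 kN, A_y = 72.28 kN, C_y = 59.34 kN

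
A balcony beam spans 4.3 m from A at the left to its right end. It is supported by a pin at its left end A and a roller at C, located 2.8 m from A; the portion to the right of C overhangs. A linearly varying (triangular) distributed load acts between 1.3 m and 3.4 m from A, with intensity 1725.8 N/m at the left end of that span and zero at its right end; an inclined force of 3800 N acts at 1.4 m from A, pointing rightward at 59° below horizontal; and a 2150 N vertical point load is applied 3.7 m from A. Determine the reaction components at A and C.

A_x = -1957 N, A_y = 1455 N, C_y = 5764 N

Resultant of the triangular load: ½ × 1725.8 × 2.1 = 1812.09 N, acting at 2 m from A (one-third of the span from the peak).
Moments about A: C_y·2.8 − (½·1725.8·2.1)·2 − 3800·sin59°·1.4 − 2150·3.7 = 0 → C_y = 16139.3/2.8 = 5764.04 ≈ 5764 N.
ΣF_y = 0: A_y + 5764.04 − ½·1725.8·2.1 − 3800·sin59° − 2150 = 0 → A_y = 1455 N.
ΣF_x = 0: A_x + 3800·cos59° = 0 → A_x = -1957 N.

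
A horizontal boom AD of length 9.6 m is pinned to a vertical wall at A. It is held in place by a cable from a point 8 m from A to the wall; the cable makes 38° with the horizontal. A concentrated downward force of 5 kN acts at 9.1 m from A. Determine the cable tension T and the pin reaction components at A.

ΣM about A: T·sin38°·8 − 5·9.1 = 0 → T = 45.5/(8·0.615661) = 9.23804 ≈ 9.238 kN.
ΣF_x = 0: A_x − T·cos38° = 0 → A_x = 9.23804 × 0.788011 = 7.280 kN.
ΣF_y = 0: A_y + T·sin38° − 5 = 0 → A_y = 5 − 9.23804 × 0.615661 = -0.6875 kN.

T = 9.238 kN, A_x = 7.280 kN, A_y = -0.6875 kN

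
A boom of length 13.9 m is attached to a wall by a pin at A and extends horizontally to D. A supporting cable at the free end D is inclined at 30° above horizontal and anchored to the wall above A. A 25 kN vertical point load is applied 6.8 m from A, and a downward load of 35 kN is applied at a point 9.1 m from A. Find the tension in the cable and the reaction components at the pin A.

ΣM about A: T·sin30°·13.9 − 25·6.8 − 35·9.1 = 0 → T = 488.5/(13.9·0.5) = 70.2878 ≈ 70.29 kN.
ΣF_x = 0: A_x − T·cos30° = 0 → A_x = 70.2878 × 0.866025 = 60.87 kN.
ΣF_y = 0: A_y + T·sin30° − 25 − 35 = 0 → A_y = 60 − 70.2878 × 0.5 = 24.86 kN.

T = 70.29 kN, A_x = 60.87 kN, A_y = 24.86 kN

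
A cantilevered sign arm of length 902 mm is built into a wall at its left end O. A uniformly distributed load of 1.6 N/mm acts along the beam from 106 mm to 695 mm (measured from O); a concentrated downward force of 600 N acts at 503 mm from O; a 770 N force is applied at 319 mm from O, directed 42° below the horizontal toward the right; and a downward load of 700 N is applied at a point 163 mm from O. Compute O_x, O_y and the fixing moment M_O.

O_x = -572.2 N, O_y = 2758 N, M_O = 957700 N·mm

Resultant of the distributed load: 1.6 × 589 = 942.4 N at 400.5 mm from O.
ΣF_x = 0: O_x + 770·cos42° = 0 → O_x = -572.2 N.
ΣF_y = 0: O_y − 1.6·589 − 600 − 770·sin42° − 700 = 0 → O_y = 2758 N.
ΣM about O: M_O − (1.6·589)·400.5 − 600·503 − 770·sin42°·319 − 700·163 = 0 → M_O = 957700 N·mm.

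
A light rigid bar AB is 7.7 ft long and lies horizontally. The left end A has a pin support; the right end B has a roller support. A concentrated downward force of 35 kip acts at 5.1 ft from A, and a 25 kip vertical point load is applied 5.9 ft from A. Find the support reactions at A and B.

Taking moments about A: B_y·7.7 − 35·5.1 − 25·5.9 = 0 → B_y = 326/7.7 = 42.3377 ≈ 42.34 kip.
ΣF_y = 0: A_y + 42.3377 − 35 − 25 = 0 → A_y = 17.66 kip.
ΣF_x = 0: no horizontal applied forces, so A_x = 0.

A_x = 0, A_y = 17.66 kip, B_y = 42.34 kip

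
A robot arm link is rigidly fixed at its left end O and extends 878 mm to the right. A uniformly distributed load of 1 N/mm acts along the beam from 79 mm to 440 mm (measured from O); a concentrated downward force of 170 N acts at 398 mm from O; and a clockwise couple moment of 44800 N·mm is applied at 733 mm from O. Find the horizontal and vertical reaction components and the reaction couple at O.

O_x = 0, O_y = 531.0 N, M_O = 206100 N·mm

Resultant of the distributed load: 1 × 361 = 361 N at 259.5 mm from O.
ΣF_x = 0: O_x = 0.
ΣF_y = 0: O_y − 1·361 − 170 = 0 → O_y = 531.0 N.
ΣM about O: M_O − (1·361)·259.5 − 170·398 − 44800 = 0 → M_O = 206100 N·mm.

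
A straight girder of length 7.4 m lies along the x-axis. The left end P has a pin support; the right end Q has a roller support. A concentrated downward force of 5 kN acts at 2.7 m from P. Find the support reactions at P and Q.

P_x = 0, P_y = 3.176 kN, Q_y = 1.824 kN

Moments about P: Q_y·7.4 − 5·2.7 = 0 → Q_y = 13.5/7.4 = 1.82432 ≈ 1.824 kN.
ΣF_y = 0: P_y + 1.82432 − 5 = 0 → P_y = 3.176 kN.
ΣF_x = 0: no horizontal applied forces, so P_x = 0.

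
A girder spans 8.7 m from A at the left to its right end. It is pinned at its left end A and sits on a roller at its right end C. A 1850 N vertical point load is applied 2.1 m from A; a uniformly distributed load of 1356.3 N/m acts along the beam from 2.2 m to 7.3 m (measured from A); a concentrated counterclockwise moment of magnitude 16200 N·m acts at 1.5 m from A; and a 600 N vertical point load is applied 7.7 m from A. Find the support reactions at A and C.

A_x = 0, A_y = 6475 N, C_y = 2892 N

Resultant of the distributed load: 1356.3 × 5.1 = 6917.13 N at 4.75 m from A.
Taking moments about A: C_y·8.7 − 1850·2.1 − (1356.3·5.1)·4.75 + 16200 − 600·7.7 = 0 → C_y = 25161.3675/8.7 = 2892.11 ≈ 2892 N.
ΣF_y = 0: A_y + 2892.11 − 1850 − 1356.3·5.1 − 600 = 0 → A_y = 6475 N.
ΣF_x = 0: no horizontal applied forces, so A_x = 0.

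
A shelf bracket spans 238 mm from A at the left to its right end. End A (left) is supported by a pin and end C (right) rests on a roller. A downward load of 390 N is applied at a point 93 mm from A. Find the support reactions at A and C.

A_x = 0, A_y = 237.6 N, C_y = 152.4 N

Taking moments about A: C_y·238 − 390·93 = 0 → C_y = 36270/238 = 152.395 ≈ 152.4 N.
ΣF_y = 0: A_y + 152.395 − 390 = 0 → A_y = 237.6 N.
ΣF_x = 0: no horizontal applied forces, so A_x = 0.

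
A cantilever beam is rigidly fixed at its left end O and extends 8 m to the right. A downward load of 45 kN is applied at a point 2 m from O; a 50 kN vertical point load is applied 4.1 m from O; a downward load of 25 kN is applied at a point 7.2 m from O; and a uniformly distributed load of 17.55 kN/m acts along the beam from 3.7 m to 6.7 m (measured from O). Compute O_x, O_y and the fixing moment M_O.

Resultant of the distributed load: 17.55 × 3 = 52.65 kN at 5.2 m from O.
ΣF_x = 0: O_x = 0.
ΣF_y = 0: O_y − 45 − 50 − 25 − 17.55·3 = 0 → O_y = 172.7 kN.
ΣM about O: M_O − 45·2 − 50·4.1 − 25·7.2 − (17.55·3)·5.2 = 0 → M_O = 748.8 kN·m.

O_x = 0, O_y = 172.7 kN, M_O = 748.8 kN·m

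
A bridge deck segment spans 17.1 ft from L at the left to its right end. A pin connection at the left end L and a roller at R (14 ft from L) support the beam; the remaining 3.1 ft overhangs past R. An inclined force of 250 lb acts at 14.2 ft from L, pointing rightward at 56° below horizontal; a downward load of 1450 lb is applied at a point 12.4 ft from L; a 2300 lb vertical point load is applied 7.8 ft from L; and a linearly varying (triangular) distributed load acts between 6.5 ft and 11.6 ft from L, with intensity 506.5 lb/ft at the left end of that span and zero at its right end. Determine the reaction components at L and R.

Resultant of the triangular load: ½ × 506.5 × 5.1 = 1291.575 lb, acting at 8.2 ft from L (one-third of the span from the peak).
Moments about L: R_y·14 − 250·sin56°·14.2 − 1450·12.4 − 2300·7.8 − (½·506.5·5.1)·8.2 = 0 → R_y = 49454/14 = 3532.43 ≈ 3532 lb.
ΣF_y = 0: L_y + 3532.43 − 250·sin56° − 1450 − 2300 − ½·506.5·5.1 = 0 → L_y = 1716 lb.
ΣF_x = 0: L_x + 250·cos56° = 0 → L_x = -139.8 lb.

L_x = -139.8 lb, L_y = 1716 lb, R_y = 3532 lb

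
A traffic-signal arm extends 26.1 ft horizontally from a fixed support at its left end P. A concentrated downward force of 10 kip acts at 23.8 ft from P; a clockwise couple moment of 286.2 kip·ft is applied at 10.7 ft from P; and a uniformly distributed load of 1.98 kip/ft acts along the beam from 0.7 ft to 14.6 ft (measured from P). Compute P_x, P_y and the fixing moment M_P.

P_x = 0, P_y = 37.52 kip, M_P = 734.7 kip·ft

Resultant of the distributed load: 1.98 × 13.9 = 27.522 kip at 7.65 ft from P.
ΣF_x = 0: P_x = 0.
ΣF_y = 0: P_y − 10 − 1.98·13.9 = 0 → P_y = 37.52 kip.
ΣM about P: M_P − 10·23.8 − 286.2 − (1.98·13.9)·7.65 = 0 → M_P = 734.7 kip·ft.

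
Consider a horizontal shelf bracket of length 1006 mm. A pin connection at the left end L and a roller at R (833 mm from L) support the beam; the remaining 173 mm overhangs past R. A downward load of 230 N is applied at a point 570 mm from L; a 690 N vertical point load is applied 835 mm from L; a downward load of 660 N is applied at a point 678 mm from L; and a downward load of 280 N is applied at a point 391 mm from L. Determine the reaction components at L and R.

L_x = 0, L_y = 342.3 N, R_y = 1518 N

Taking moments about L: R_y·833 − 230·570 − 690·835 − 660·678 − 280·391 = 0 → R_y = 1264210/833 = 1517.66 ≈ 1518 N.
ΣF_y = 0: L_y + 1517.66 − 230 − 690 − 660 − 280 = 0 → L_y = 342.3 N.
ΣF_x = 0: no horizontal applied forces, so L_x = 0.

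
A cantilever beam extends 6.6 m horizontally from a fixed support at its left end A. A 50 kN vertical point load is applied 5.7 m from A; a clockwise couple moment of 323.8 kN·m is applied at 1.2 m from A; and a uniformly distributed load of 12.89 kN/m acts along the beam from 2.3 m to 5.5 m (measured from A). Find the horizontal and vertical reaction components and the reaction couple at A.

A_x = 0, A_y = 91.25 kN, M_A = 769.7 kN·m

Resultant of the distributed load: 12.89 × 3.2 = 41.248 kN at 3.9 m from A.
ΣF_x = 0: A_x = 0.
ΣF_y = 0: A_y − 50 − 12.89·3.2 = 0 → A_y = 91.25 kN.
ΣM about A: M_A − 50·5.7 − 323.8 − (12.89·3.2)·3.9 = 0 → M_A = 769.7 kN·m.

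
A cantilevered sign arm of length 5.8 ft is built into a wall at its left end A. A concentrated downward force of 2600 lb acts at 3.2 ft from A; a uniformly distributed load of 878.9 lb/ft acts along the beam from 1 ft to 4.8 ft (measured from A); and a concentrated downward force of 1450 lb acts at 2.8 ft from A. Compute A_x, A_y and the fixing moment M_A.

Resultant of the distributed load: 878.9 × 3.8 = 3339.82 lb at 2.9 ft from A.
ΣF_x = 0: A_x = 0.
ΣF_y = 0: A_y − 2600 − 878.9·3.8 − 1450 = 0 → A_y = 7390 lb.
ΣM about A: M_A − 2600·3.2 − (878.9·3.8)·2.9 − 1450·2.8 = 0 → M_A = 22070 lb·ft.

A_x = 0, A_y = 7390 lb, M_A = 22070 lb·ft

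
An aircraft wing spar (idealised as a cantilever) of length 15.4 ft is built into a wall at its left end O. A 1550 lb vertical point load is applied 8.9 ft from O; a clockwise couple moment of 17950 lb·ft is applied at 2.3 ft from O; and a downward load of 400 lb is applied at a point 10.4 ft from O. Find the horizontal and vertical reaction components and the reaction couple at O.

O_x = 0, O_y = 1950 lb, M_O = 35900 lb·ft

ΣF_x = 0: O_x = 0.
ΣF_y = 0: O_y − 1550 − 400 = 0 → O_y = 1950 lb.
ΣM about O: M_O − 1550·8.9 − 17950 − 400·10.4 = 0 → M_O = 35900 lb·ft.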